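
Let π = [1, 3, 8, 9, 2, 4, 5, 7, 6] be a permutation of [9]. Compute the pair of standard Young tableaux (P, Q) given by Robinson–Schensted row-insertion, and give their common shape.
P = [1, 2, 4, 5, 6] / [3, 7, 9] / [8];  Q = [1, 2, 3, 4, 8] / [5, 6, 7] / [9];  common shape = (5, 3, 1)

Row-insert the values π_1, π_2, … into P one at a time, bumping the leftmost entry strictly greater than the inserted value down to the next row. The recording tableau Q records, in position (i, j), the step at which that cell was added to P.
  Insert 1 (step 1): P = [1];  Q = [1]
  Insert 3 (step 2): P = [1, 3];  Q = [1, 2]
  Insert 8 (step 3): P = [1, 3, 8];  Q = [1, 2, 3]
  Insert 9 (step 4): P = [1, 3, 8, 9];  Q = [1, 2, 3, 4]
  Insert 2 (step 5): P = [1, 2, 8, 9] / [3];  Q = [1, 2, 3, 4] / [5]
  Insert 4 (step 6): P = [1, 2, 4, 9] / [3, 8];  Q = [1, 2, 3, 4] / [5, 6]
  Insert 5 (step 7): P = [1, 2, 4, 5] / [3, 8, 9];  Q = [1, 2, 3, 4] / [5, 6, 7]
  Insert 7 (step 8): P = [1, 2, 4, 5, 7] / [3, 8, 9];  Q = [1, 2, 3, 4, 8] / [5, 6, 7]
  Insert 6 (step 9): P = [1, 2, 4, 5, 6] / [3, 7, 9] / [8];  Q = [1, 2, 3, 4, 8] / [5, 6, 7] / [9]
Final shape: (5, 3, 1).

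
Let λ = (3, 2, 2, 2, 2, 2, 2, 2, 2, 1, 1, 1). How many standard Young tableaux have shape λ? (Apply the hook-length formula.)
# SYT of shape (3, 2, 2, 2, 2, 2, 2, 2, 2, 1, 1, 1) = 1662804

Hook-length formula: f^λ = n! / Π hook(c), product over all cells c of the Young diagram. For λ = (3, 2, 2, 2, 2, 2, 2, 2, 2, 1, 1, 1), n = 22 boxes. Hook lengths by row (left-to-right, top-to-bottom): [14, 10, 1]; [12, 8]; [11, 7]; [10, 6]; [9, 5]; [8, 4]; [7, 3]; [6, 2]; [5, 1]; [3]; [2]; [1]. Product of hooks = 675967057920000. So f^λ = 22! / 675967057920000 = 1124000727777607680000 / 675967057920000 = 1662804.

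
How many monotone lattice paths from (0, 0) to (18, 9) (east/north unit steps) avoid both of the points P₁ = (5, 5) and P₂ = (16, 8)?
Number of paths = 2155836

Inclusion–exclusion. Total paths: C(27, 18) = 4686825. Through P₁: C(10, 5)·C(17, 13) = 599760. Through P₂: C(24, 16)·C(3, 2) = 2206413. Since P₁ is strictly southwest of P₂, a monotone path through both must visit P₁ then P₂; paths through both = C(10, 5)·C(14, 11)·C(3, 2) = 275184. Avoid both = 4686825 − 599760 − 2206413 + 275184 = 2155836.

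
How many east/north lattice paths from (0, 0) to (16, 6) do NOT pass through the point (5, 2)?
Number of paths = 45948

Total paths from (0, 0) to (16, 6): C(22, 16) = 74613. Paths through (5, 2): (paths (0, 0) → (5, 2)) × (paths (5, 2) → (16, 6)) = C(7, 5) · C(15, 11) = 21 · 1365 = 28665. Avoidance count = 74613 − 28665 = 45948.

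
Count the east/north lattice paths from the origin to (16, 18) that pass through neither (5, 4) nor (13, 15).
Number of paths = 1083952470

Inclusion–exclusion. Total paths: C(34, 16) = 2203961430. Through P₁: C(9, 5)·C(25, 11) = 561632400. Through P₂: C(28, 13)·C(6, 3) = 748843200. Since P₁ is strictly southwest of P₂, a monotone path through both must visit P₁ then P₂; paths through both = C(9, 5)·C(19, 8)·C(6, 3) = 190466640. Avoid both = 2203961430 − 561632400 − 748843200 + 190466640 = 1083952470.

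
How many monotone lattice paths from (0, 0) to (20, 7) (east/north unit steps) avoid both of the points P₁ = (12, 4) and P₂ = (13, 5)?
Number of paths = 410322

Inclusion–exclusion. Total paths: C(27, 20) = 888030. Through P₁: C(16, 12)·C(11, 8) = 300300. Through P₂: C(18, 13)·C(9, 7) = 308448. Since P₁ is strictly southwest of P₂, a monotone path through both must visit P₁ then P₂; paths through both = C(16, 12)·C(2, 1)·C(9, 7) = 131040. Avoid both = 888030 − 300300 − 308448 + 131040 = 410322.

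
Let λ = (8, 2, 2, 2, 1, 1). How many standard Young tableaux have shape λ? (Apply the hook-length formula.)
# SYT of shape (8, 2, 2, 2, 1, 1) = 155232

Hook-length formula: f^λ = n! / Π hook(c), product over all cells c of the Young diagram. For λ = (8, 2, 2, 2, 1, 1), n = 16 boxes. Hook lengths by row (left-to-right, top-to-bottom): [13, 10, 6, 5, 4, 3, 2, 1]; [6, 3]; [5, 2]; [4, 1]; [2]; [1]. Product of hooks = 134784000. So f^λ = 16! / 134784000 = 20922789888000 / 134784000 = 155232.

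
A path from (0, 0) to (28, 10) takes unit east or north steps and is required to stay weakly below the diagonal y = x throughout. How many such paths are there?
Number of paths = 309722116

By the reflection principle (André's argument), the number of monotone paths to (28, 10) with n ≤ m that never go above y = x is C(38, 28) − C(38, 29) = 472733756 − 163011640 = 309722116.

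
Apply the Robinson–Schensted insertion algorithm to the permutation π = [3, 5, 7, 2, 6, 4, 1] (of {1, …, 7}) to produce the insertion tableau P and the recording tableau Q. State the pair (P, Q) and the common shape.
P = [1, 4, 6] / [2, 5] / [3] / [7];  Q = [1, 2, 3] / [4, 5] / [6] / [7];  common shape = (3, 2, 1, 1)

Row-insert the values π_1, π_2, … into P one at a time, bumping the leftmost entry strictly greater than the inserted value down to the next row. The recording tableau Q records, in position (i, j), the step at which that cell was added to P.
  Insert 3 (step 1): P = [3];  Q = [1]
  Insert 5 (step 2): P = [3, 5];  Q = [1, 2]
  Insert 7 (step 3): P = [3, 5, 7];  Q = [1, 2, 3]
  Insert 2 (step 4): P = [2, 5, 7] / [3];  Q = [1, 2, 3] / [4]
  Insert 6 (step 5): P = [2, 5, 6] / [3, 7];  Q = [1, 2, 3] / [4, 5]
  Insert 4 (step 6): P = [2, 4, 6] / [3, 5] / [7];  Q = [1, 2, 3] / [4, 5] / [6]
  Insert 1 (step 7): P = [1, 4, 6] / [2, 5] / [3] / [7];  Q = [1, 2, 3] / [4, 5] / [6] / [7]
Final shape: (3, 2, 1, 1).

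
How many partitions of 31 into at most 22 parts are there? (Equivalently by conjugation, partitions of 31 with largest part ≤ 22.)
p(31, parts ≤ 22) = 6775

Use the recurrence p(n, m) = p(n, m−1) + p(n−m, m): either the largest part is < m (count p(n, m−1)) or the largest part is exactly m (remove one copy of m, count p(n−m, m)). With p(0, ·) = 1 this gives p(31, parts ≤ 22) = 6775. (By conjugating Young diagrams, this also counts partitions of 31 into at most 22 parts.)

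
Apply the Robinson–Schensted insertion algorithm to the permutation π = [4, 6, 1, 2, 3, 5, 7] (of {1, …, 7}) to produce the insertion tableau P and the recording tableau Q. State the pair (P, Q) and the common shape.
P = [1, 2, 3, 5, 7] / [4, 6];  Q = [1, 2, 5, 6, 7] / [3, 4];  common shape = (5, 2)

Row-insert the values π_1, π_2, … into P one at a time, bumping the leftmost entry strictly greater than the inserted value down to the next row. The recording tableau Q records, in position (i, j), the step at which that cell was added to P.
  Insert 4 (step 1): P = [4];  Q = [1]
  Insert 6 (step 2): P = [4, 6];  Q = [1, 2]
  Insert 1 (step 3): P = [1, 6] / [4];  Q = [1, 2] / [3]
  Insert 2 (step 4): P = [1, 2] / [4, 6];  Q = [1, 2] / [3, 4]
  Insert 3 (step 5): P = [1, 2, 3] / [4, 6];  Q = [1, 2, 5] / [3, 4]
  Insert 5 (step 6): P = [1, 2, 3, 5] / [4, 6];  Q = [1, 2, 5, 6] / [3, 4]
  Insert 7 (step 7): P = [1, 2, 3, 5, 7] / [4, 6];  Q = [1, 2, 5, 6, 7] / [3, 4]
Final shape: (5, 2).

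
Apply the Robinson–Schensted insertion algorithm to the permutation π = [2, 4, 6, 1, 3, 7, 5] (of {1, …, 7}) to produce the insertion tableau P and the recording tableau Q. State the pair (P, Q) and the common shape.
P = [1, 3, 5, 7] / [2, 4, 6];  Q = [1, 2, 3, 6] / [4, 5, 7];  common shape = (4, 3)

Row-insert the values π_1, π_2, … into P one at a time, bumping the leftmost entry strictly greater than the inserted value down to the next row. The recording tableau Q records, in position (i, j), the step at which that cell was added to P.
  Insert 2 (step 1): P = [2];  Q = [1]
  Insert 4 (step 2): P = [2, 4];  Q = [1, 2]
  Insert 6 (step 3): P = [2, 4, 6];  Q = [1, 2, 3]
  Insert 1 (step 4): P = [1, 4, 6] / [2];  Q = [1, 2, 3] / [4]
  Insert 3 (step 5): P = [1, 3, 6] / [2, 4];  Q = [1, 2, 3] / [4, 5]
  Insert 7 (step 6): P = [1, 3, 6, 7] / [2, 4];  Q = [1, 2, 3, 6] / [4, 5]
  Insert 5 (step 7): P = [1, 3, 5, 7] / [2, 4, 6];  Q = [1, 2, 3, 6] / [4, 5, 7]
Final shape: (4, 3).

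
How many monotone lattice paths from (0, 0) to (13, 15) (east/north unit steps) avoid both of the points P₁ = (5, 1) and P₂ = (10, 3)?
Number of paths = 35450740

Inclusion–exclusion. Total paths: C(28, 13) = 37442160. Through P₁: C(6, 5)·C(22, 8) = 1918620. Through P₂: C(13, 10)·C(15, 3) = 130130. Since P₁ is strictly southwest of P₂, a monotone path through both must visit P₁ then P₂; paths through both = C(6, 5)·C(7, 5)·C(15, 3) = 57330. Avoid both = 37442160 − 1918620 − 130130 + 57330 = 35450740.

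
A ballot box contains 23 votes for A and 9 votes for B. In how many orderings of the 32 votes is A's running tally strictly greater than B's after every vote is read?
Strict-lead orderings = 12271350

Total orderings of the 32 votes with 23 for A: C(32, 23) = 28048800. By the Bertrand ballot formula (Cycle Lemma / reflection principle), the number of orderings in which A is strictly ahead of B throughout is (p − q)/(p + q) · C(p + q, p) = (23 − 9)/(23 + 9) · 28048800 = 12271350.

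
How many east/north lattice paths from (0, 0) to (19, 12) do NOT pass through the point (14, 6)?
Number of paths = 123213405

Total paths from (0, 0) to (19, 12): C(31, 19) = 141120525. Paths through (14, 6): (paths (0, 0) → (14, 6)) × (paths (14, 6) → (19, 12)) = C(20, 14) · C(11, 5) = 38760 · 462 = 17907120. Avoidance count = 141120525 − 17907120 = 123213405.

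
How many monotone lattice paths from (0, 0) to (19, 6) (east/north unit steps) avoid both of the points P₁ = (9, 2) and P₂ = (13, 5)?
Number of paths = 75544

Inclusion–exclusion. Total paths: C(25, 19) = 177100. Through P₁: C(11, 9)·C(14, 10) = 55055. Through P₂: C(18, 13)·C(7, 6) = 59976. Since P₁ is strictly southwest of P₂, a monotone path through both must visit P₁ then P₂; paths through both = C(11, 9)·C(7, 4)·C(7, 6) = 13475. Avoid both = 177100 − 55055 − 59976 + 13475 = 75544.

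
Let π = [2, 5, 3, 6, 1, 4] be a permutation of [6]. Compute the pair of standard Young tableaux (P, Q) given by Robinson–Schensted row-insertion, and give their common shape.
P = [1, 3, 4] / [2, 6] / [5];  Q = [1, 2, 4] / [3, 6] / [5];  common shape = (3, 2, 1)

Row-insert the values π_1, π_2, … into P one at a time, bumping the leftmost entry strictly greater than the inserted value down to the next row. The recording tableau Q records, in position (i, j), the step at which that cell was added to P.
  Insert 2 (step 1): P = [2];  Q = [1]
  Insert 5 (step 2): P = [2, 5];  Q = [1, 2]
  Insert 3 (step 3): P = [2, 3] / [5];  Q = [1, 2] / [3]
  Insert 6 (step 4): P = [2, 3, 6] / [5];  Q = [1, 2, 4] / [3]
  Insert 1 (step 5): P = [1, 3, 6] / [2] / [5];  Q = [1, 2, 4] / [3] / [5]
  Insert 4 (step 6): P = [1, 3, 4] / [2, 6] / [5];  Q = [1, 2, 4] / [3, 6] / [5]
Final shape: (3, 2, 1).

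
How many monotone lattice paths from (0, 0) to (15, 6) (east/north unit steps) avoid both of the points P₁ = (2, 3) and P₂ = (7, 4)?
Number of paths = 36514

Inclusion–exclusion. Total paths: C(21, 15) = 54264. Through P₁: C(5, 2)·C(16, 13) = 5600. Through P₂: C(11, 7)·C(10, 8) = 14850. Since P₁ is strictly southwest of P₂, a monotone path through both must visit P₁ then P₂; paths through both = C(5, 2)·C(6, 5)·C(10, 8) = 2700. Avoid both = 54264 − 5600 − 14850 + 2700 = 36514.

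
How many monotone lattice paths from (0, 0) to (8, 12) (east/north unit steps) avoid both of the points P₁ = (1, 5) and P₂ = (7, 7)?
Number of paths = 85794

Inclusion–exclusion. Total paths: C(20, 8) = 125970. Through P₁: C(6, 1)·C(14, 7) = 20592. Through P₂: C(14, 7)·C(6, 1) = 20592. Since P₁ is strictly southwest of P₂, a monotone path through both must visit P₁ then P₂; paths through both = C(6, 1)·C(8, 6)·C(6, 1) = 1008. Avoid both = 125970 − 20592 − 20592 + 1008 = 85794.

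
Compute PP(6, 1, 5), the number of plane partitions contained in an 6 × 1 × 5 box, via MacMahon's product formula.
PP(6, 1, 5) = 462

Evaluate the triple product over i = 1..6, j = 1..1, k = 1..5. The factors are (2/1) · (3/2) · (4/3) · (5/4) · (6/5) · (3/2) · (4/3) · (5/4) · … (30 factors total). The numerators and denominators telescope so the product is an integer; carrying out the multiplication exactly gives PP(6, 1, 5) = 462.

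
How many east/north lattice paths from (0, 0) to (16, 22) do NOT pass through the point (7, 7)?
Number of paths = 17752620702

Total paths from (0, 0) to (16, 22): C(38, 16) = 22239974430. Paths through (7, 7): (paths (0, 0) → (7, 7)) × (paths (7, 7) → (16, 22)) = C(14, 7) · C(24, 9) = 3432 · 1307504 = 4487353728. Avoidance count = 22239974430 − 4487353728 = 17752620702.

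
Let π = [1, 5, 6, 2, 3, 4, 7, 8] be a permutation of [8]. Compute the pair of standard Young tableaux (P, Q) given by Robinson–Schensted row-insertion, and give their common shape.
P = [1, 2, 3, 4, 7, 8] / [5, 6];  Q = [1, 2, 3, 6, 7, 8] / [4, 5];  common shape = (6, 2)

Row-insert the values π_1, π_2, … into P one at a time, bumping the leftmost entry strictly greater than the inserted value down to the next row. The recording tableau Q records, in position (i, j), the step at which that cell was added to P.
  Insert 1 (step 1): P = [1];  Q = [1]
  Insert 5 (step 2): P = [1, 5];  Q = [1, 2]
  Insert 6 (step 3): P = [1, 5, 6];  Q = [1, 2, 3]
  Insert 2 (step 4): P = [1, 2, 6] / [5];  Q = [1, 2, 3] / [4]
  Insert 3 (step 5): P = [1, 2, 3] / [5, 6];  Q = [1, 2, 3] / [4, 5]
  Insert 4 (step 6): P = [1, 2, 3, 4] / [5, 6];  Q = [1, 2, 3, 6] / [4, 5]
  Insert 7 (step 7): P = [1, 2, 3, 4, 7] / [5, 6];  Q = [1, 2, 3, 6, 7] / [4, 5]
  Insert 8 (step 8): P = [1, 2, 3, 4, 7, 8] / [5, 6];  Q = [1, 2, 3, 6, 7, 8] / [4, 5]
Final shape: (6, 2).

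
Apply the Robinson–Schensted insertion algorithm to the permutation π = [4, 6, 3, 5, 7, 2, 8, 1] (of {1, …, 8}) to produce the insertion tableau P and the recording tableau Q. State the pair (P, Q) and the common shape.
P = [1, 5, 7, 8] / [2, 6] / [3] / [4];  Q = [1, 2, 5, 7] / [3, 4] / [6] / [8];  common shape = (4, 2, 1, 1)

Row-insert the values π_1, π_2, … into P one at a time, bumping the leftmost entry strictly greater than the inserted value down to the next row. The recording tableau Q records, in position (i, j), the step at which that cell was added to P.
  Insert 4 (step 1): P = [4];  Q = [1]
  Insert 6 (step 2): P = [4, 6];  Q = [1, 2]
  Insert 3 (step 3): P = [3, 6] / [4];  Q = [1, 2] / [3]
  Insert 5 (step 4): P = [3, 5] / [4, 6];  Q = [1, 2] / [3, 4]
  Insert 7 (step 5): P = [3, 5, 7] / [4, 6];  Q = [1, 2, 5] / [3, 4]
  Insert 2 (step 6): P = [2, 5, 7] / [3, 6] / [4];  Q = [1, 2, 5] / [3, 4] / [6]
  Insert 8 (step 7): P = [2, 5, 7, 8] / [3, 6] / [4];  Q = [1, 2, 5, 7] / [3, 4] / [6]
  Insert 1 (step 8): P = [1, 5, 7, 8] / [2, 6] / [3] / [4];  Q = [1, 2, 5, 7] / [3, 4] / [6] / [8]
Final shape: (4, 2, 1, 1).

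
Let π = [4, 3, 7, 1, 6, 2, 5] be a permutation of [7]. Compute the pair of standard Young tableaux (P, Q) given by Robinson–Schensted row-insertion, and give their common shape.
P = [1, 2, 5] / [3, 6] / [4, 7];  Q = [1, 3, 7] / [2, 5] / [4, 6];  common shape = (3, 2, 2)

Row-insert the values π_1, π_2, … into P one at a time, bumping the leftmost entry strictly greater than the inserted value down to the next row. The recording tableau Q records, in position (i, j), the step at which that cell was added to P.
  Insert 4 (step 1): P = [4];  Q = [1]
  Insert 3 (step 2): P = [3] / [4];  Q = [1] / [2]
  Insert 7 (step 3): P = [3, 7] / [4];  Q = [1, 3] / [2]
  Insert 1 (step 4): P = [1, 7] / [3] / [4];  Q = [1, 3] / [2] / [4]
  Insert 6 (step 5): P = [1, 6] / [3, 7] / [4];  Q = [1, 3] / [2, 5] / [4]
  Insert 2 (step 6): P = [1, 2] / [3, 6] / [4, 7];  Q = [1, 3] / [2, 5] / [4, 6]
  Insert 5 (step 7): P = [1, 2, 5] / [3, 6] / [4, 7];  Q = [1, 3, 7] / [2, 5] / [4, 6]
Final shape: (3, 2, 2).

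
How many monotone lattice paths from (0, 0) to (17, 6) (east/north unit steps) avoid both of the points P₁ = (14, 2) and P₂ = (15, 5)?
Number of paths = 51675

Inclusion–exclusion. Total paths: C(23, 17) = 100947. Through P₁: C(16, 14)·C(7, 3) = 4200. Through P₂: C(20, 15)·C(3, 2) = 46512. Since P₁ is strictly southwest of P₂, a monotone path through both must visit P₁ then P₂; paths through both = C(16, 14)·C(4, 1)·C(3, 2) = 1440. Avoid both = 100947 − 4200 − 46512 + 1440 = 51675.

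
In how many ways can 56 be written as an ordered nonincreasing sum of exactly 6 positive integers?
p(56, 6 parts) = 9192

Partitions of n into exactly k parts are in bijection with partitions of n − k into at most k parts (subtract 1 from each part). So p(56, exactly 6) = p(50, parts ≤ 6). Computing via the recurrence p(m, j) = p(m, j−1) + p(m−j, j) gives 9192.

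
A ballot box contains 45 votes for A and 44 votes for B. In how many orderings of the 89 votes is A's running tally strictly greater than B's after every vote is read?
Strict-lead orderings = 583300119592996693088040

Total orderings of the 89 votes with 45 for A: C(89, 45) = 51913710643776705684835560. By the Bertrand ballot formula (Cycle Lemma / reflection principle), the number of orderings in which A is strictly ahead of B throughout is (p − q)/(p + q) · C(p + q, p) = (45 − 44)/(45 + 44) · 51913710643776705684835560 = 583300119592996693088040.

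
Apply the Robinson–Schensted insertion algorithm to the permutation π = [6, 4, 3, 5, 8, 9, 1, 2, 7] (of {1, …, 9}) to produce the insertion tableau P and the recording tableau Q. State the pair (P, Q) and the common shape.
P = [1, 2, 7, 9] / [3, 5, 8] / [4] / [6];  Q = [1, 4, 5, 6] / [2, 8, 9] / [3] / [7];  common shape = (4, 3, 1, 1)

Row-insert the values π_1, π_2, … into P one at a time, bumping the leftmost entry strictly greater than the inserted value down to the next row. The recording tableau Q records, in position (i, j), the step at which that cell was added to P.
  Insert 6 (step 1): P = [6];  Q = [1]
  Insert 4 (step 2): P = [4] / [6];  Q = [1] / [2]
  Insert 3 (step 3): P = [3] / [4] / [6];  Q = [1] / [2] / [3]
  Insert 5 (step 4): P = [3, 5] / [4] / [6];  Q = [1, 4] / [2] / [3]
  Insert 8 (step 5): P = [3, 5, 8] / [4] / [6];  Q = [1, 4, 5] / [2] / [3]
  Insert 9 (step 6): P = [3, 5, 8, 9] / [4] / [6];  Q = [1, 4, 5, 6] / [2] / [3]
  Insert 1 (step 7): P = [1, 5, 8, 9] / [3] / [4] / [6];  Q = [1, 4, 5, 6] / [2] / [3] / [7]
  Insert 2 (step 8): P = [1, 2, 8, 9] / [3, 5] / [4] / [6];  Q = [1, 4, 5, 6] / [2, 8] / [3] / [7]
  Insert 7 (step 9): P = [1, 2, 7, 9] / [3, 5, 8] / [4] / [6];  Q = [1, 4, 5, 6] / [2, 8, 9] / [3] / [7]
Final shape: (4, 3, 1, 1).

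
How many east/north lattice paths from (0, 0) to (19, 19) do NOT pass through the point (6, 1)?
Number of paths = 33901492275

Total paths from (0, 0) to (19, 19): C(38, 19) = 35345263800. Paths through (6, 1): (paths (0, 0) → (6, 1)) × (paths (6, 1) → (19, 19)) = C(7, 6) · C(31, 13) = 7 · 206253075 = 1443771525. Avoidance count = 35345263800 − 1443771525 = 33901492275.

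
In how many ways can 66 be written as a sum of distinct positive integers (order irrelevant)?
q(66) = 20132

A partition into distinct parts is a strictly decreasing sequence summing to n. The recurrence d(n, m) = d(n, m−1) + d(n−m, m−1) (use part m at most once) with q(n) = d(n, n) gives q(66) = 20132. (Euler's theorem: # distinct-part partitions = # odd-part partitions.)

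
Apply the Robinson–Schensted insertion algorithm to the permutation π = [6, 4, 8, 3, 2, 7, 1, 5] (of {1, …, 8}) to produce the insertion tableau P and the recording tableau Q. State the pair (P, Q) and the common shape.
P = [1, 5] / [2, 7] / [3, 8] / [4] / [6];  Q = [1, 3] / [2, 6] / [4, 8] / [5] / [7];  common shape = (2, 2, 2, 1, 1)

Row-insert the values π_1, π_2, … into P one at a time, bumping the leftmost entry strictly greater than the inserted value down to the next row. The recording tableau Q records, in position (i, j), the step at which that cell was added to P.
  Insert 6 (step 1): P = [6];  Q = [1]
  Insert 4 (step 2): P = [4] / [6];  Q = [1] / [2]
  Insert 8 (step 3): P = [4, 8] / [6];  Q = [1, 3] / [2]
  Insert 3 (step 4): P = [3, 8] / [4] / [6];  Q = [1, 3] / [2] / [4]
  Insert 2 (step 5): P = [2, 8] / [3] / [4] / [6];  Q = [1, 3] / [2] / [4] / [5]
  Insert 7 (step 6): P = [2, 7] / [3, 8] / [4] / [6];  Q = [1, 3] / [2, 6] / [4] / [5]
  Insert 1 (step 7): P = [1, 7] / [2, 8] / [3] / [4] / [6];  Q = [1, 3] / [2, 6] / [4] / [5] / [7]
  Insert 5 (step 8): P = [1, 5] / [2, 7] / [3, 8] / [4] / [6];  Q = [1, 3] / [2, 6] / [4, 8] / [5] / [7]
Final shape: (2, 2, 2, 1, 1).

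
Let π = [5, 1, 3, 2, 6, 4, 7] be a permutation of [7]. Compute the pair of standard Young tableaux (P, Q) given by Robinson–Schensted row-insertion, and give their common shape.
P = [1, 2, 4, 7] / [3, 6] / [5];  Q = [1, 3, 5, 7] / [2, 6] / [4];  common shape = (4, 2, 1)

Row-insert the values π_1, π_2, … into P one at a time, bumping the leftmost entry strictly greater than the inserted value down to the next row. The recording tableau Q records, in position (i, j), the step at which that cell was added to P.
  Insert 5 (step 1): P = [5];  Q = [1]
  Insert 1 (step 2): P = [1] / [5];  Q = [1] / [2]
  Insert 3 (step 3): P = [1, 3] / [5];  Q = [1, 3] / [2]
  Insert 2 (step 4): P = [1, 2] / [3] / [5];  Q = [1, 3] / [2] / [4]
  Insert 6 (step 5): P = [1, 2, 6] / [3] / [5];  Q = [1, 3, 5] / [2] / [4]
  Insert 4 (step 6): P = [1, 2, 4] / [3, 6] / [5];  Q = [1, 3, 5] / [2, 6] / [4]
  Insert 7 (step 7): P = [1, 2, 4, 7] / [3, 6] / [5];  Q = [1, 3, 5, 7] / [2, 6] / [4]
Final shape: (4, 2, 1).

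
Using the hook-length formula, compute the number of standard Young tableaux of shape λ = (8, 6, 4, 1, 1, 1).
# SYT of shape (8, 6, 4, 1, 1, 1) = 322328160

Hook-length formula: f^λ = n! / Π hook(c), product over all cells c of the Young diagram. For λ = (8, 6, 4, 1, 1, 1), n = 21 boxes. Hook lengths by row (left-to-right, top-to-bottom): [13, 9, 8, 7, 5, 4, 2, 1]; [10, 6, 5, 4, 2, 1]; [7, 3, 2, 1]; [3]; [2]; [1]. Product of hooks = 158505984000. So f^λ = 21! / 158505984000 = 51090942171709440000 / 158505984000 = 322328160.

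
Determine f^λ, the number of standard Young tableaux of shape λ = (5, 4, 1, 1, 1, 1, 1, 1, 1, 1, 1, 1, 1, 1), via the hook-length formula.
# SYT of shape (5, 4, 1, 1, 1, 1, 1, 1, 1, 1, 1, 1, 1, 1) = 1028755

Hook-length formula: f^λ = n! / Π hook(c), product over all cells c of the Young diagram. For λ = (5, 4, 1, 1, 1, 1, 1, 1, 1, 1, 1, 1, 1, 1), n = 21 boxes. Hook lengths by row (left-to-right, top-to-bottom): [18, 5, 4, 3, 1]; [16, 3, 2, 1]; [12]; [11]; [10]; [9]; [8]; [7]; [6]; [5]; [4]; [3]; [2]; [1]. Product of hooks = 49662885888000. So f^λ = 21! / 49662885888000 = 51090942171709440000 / 49662885888000 = 1028755.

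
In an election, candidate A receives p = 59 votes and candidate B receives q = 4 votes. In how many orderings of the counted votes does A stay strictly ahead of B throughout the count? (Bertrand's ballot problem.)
Strict-lead orderings = 520025

Total orderings of the 63 votes with 59 for A: C(63, 59) = 595665. By the Bertrand ballot formula (Cycle Lemma / reflection principle), the number of orderings in which A is strictly ahead of B throughout is (p − q)/(p + q) · C(p + q, p) = (59 − 4)/(59 + 4) · 595665 = 520025.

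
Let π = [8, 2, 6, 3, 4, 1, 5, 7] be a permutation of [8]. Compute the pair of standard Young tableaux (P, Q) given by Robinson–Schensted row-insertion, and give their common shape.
P = [1, 3, 4, 5, 7] / [2] / [6] / [8];  Q = [1, 3, 5, 7, 8] / [2] / [4] / [6];  common shape = (5, 1, 1, 1)

Row-insert the values π_1, π_2, … into P one at a time, bumping the leftmost entry strictly greater than the inserted value down to the next row. The recording tableau Q records, in position (i, j), the step at which that cell was added to P.
  Insert 8 (step 1): P = [8];  Q = [1]
  Insert 2 (step 2): P = [2] / [8];  Q = [1] / [2]
  Insert 6 (step 3): P = [2, 6] / [8];  Q = [1, 3] / [2]
  Insert 3 (step 4): P = [2, 3] / [6] / [8];  Q = [1, 3] / [2] / [4]
  Insert 4 (step 5): P = [2, 3, 4] / [6] / [8];  Q = [1, 3, 5] / [2] / [4]
  Insert 1 (step 6): P = [1, 3, 4] / [2] / [6] / [8];  Q = [1, 3, 5] / [2] / [4] / [6]
  Insert 5 (step 7): P = [1, 3, 4, 5] / [2] / [6] / [8];  Q = [1, 3, 5, 7] / [2] / [4] / [6]
  Insert 7 (step 8): P = [1, 3, 4, 5, 7] / [2] / [6] / [8];  Q = [1, 3, 5, 7, 8] / [2] / [4] / [6]
Final shape: (5, 1, 1, 1).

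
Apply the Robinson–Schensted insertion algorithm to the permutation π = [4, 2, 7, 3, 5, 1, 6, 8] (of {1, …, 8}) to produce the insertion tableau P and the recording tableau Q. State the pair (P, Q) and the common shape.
P = [1, 3, 5, 6, 8] / [2, 7] / [4];  Q = [1, 3, 5, 7, 8] / [2, 4] / [6];  common shape = (5, 2, 1)

Row-insert the values π_1, π_2, … into P one at a time, bumping the leftmost entry strictly greater than the inserted value down to the next row. The recording tableau Q records, in position (i, j), the step at which that cell was added to P.
  Insert 4 (step 1): P = [4];  Q = [1]
  Insert 2 (step 2): P = [2] / [4];  Q = [1] / [2]
  Insert 7 (step 3): P = [2, 7] / [4];  Q = [1, 3] / [2]
  Insert 3 (step 4): P = [2, 3] / [4, 7];  Q = [1, 3] / [2, 4]
  Insert 5 (step 5): P = [2, 3, 5] / [4, 7];  Q = [1, 3, 5] / [2, 4]
  Insert 1 (step 6): P = [1, 3, 5] / [2, 7] / [4];  Q = [1, 3, 5] / [2, 4] / [6]
  Insert 6 (step 7): P = [1, 3, 5, 6] / [2, 7] / [4];  Q = [1, 3, 5, 7] / [2, 4] / [6]
  Insert 8 (step 8): P = [1, 3, 5, 6, 8] / [2, 7] / [4];  Q = [1, 3, 5, 7, 8] / [2, 4] / [6]
Final shape: (5, 2, 1).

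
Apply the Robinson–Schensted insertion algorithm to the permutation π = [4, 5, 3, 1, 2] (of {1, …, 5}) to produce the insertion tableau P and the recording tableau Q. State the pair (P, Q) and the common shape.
P = [1, 2] / [3, 5] / [4];  Q = [1, 2] / [3, 5] / [4];  common shape = (2, 2, 1)

Row-insert the values π_1, π_2, … into P one at a time, bumping the leftmost entry strictly greater than the inserted value down to the next row. The recording tableau Q records, in position (i, j), the step at which that cell was added to P.
  Insert 4 (step 1): P = [4];  Q = [1]
  Insert 5 (step 2): P = [4, 5];  Q = [1, 2]
  Insert 3 (step 3): P = [3, 5] / [4];  Q = [1, 2] / [3]
  Insert 1 (step 4): P = [1, 5] / [3] / [4];  Q = [1, 2] / [3] / [4]
  Insert 2 (step 5): P = [1, 2] / [3, 5] / [4];  Q = [1, 2] / [3, 5] / [4]
Final shape: (2, 2, 1).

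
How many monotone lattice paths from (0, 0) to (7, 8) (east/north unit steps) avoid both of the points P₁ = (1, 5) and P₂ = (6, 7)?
Number of paths = 2751

Inclusion–exclusion. Total paths: C(15, 7) = 6435. Through P₁: C(6, 1)·C(9, 6) = 504. Through P₂: C(13, 6)·C(2, 1) = 3432. Since P₁ is strictly southwest of P₂, a monotone path through both must visit P₁ then P₂; paths through both = C(6, 1)·C(7, 5)·C(2, 1) = 252. Avoid both = 6435 − 504 − 3432 + 252 = 2751.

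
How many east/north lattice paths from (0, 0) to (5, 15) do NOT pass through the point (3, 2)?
Number of paths = 14454

Total paths from (0, 0) to (5, 15): C(20, 5) = 15504. Paths through (3, 2): (paths (0, 0) → (3, 2)) × (paths (3, 2) → (5, 15)) = C(5, 3) · C(15, 2) = 10 · 105 = 1050. Avoidance count = 15504 − 1050 = 14454.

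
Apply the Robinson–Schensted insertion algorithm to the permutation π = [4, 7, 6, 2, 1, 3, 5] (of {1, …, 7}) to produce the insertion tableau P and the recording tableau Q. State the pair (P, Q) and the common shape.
P = [1, 3, 5] / [2, 6] / [4] / [7];  Q = [1, 2, 7] / [3, 6] / [4] / [5];  common shape = (3, 2, 1, 1)

Row-insert the values π_1, π_2, … into P one at a time, bumping the leftmost entry strictly greater than the inserted value down to the next row. The recording tableau Q records, in position (i, j), the step at which that cell was added to P.
  Insert 4 (step 1): P = [4];  Q = [1]
  Insert 7 (step 2): P = [4, 7];  Q = [1, 2]
  Insert 6 (step 3): P = [4, 6] / [7];  Q = [1, 2] / [3]
  Insert 2 (step 4): P = [2, 6] / [4] / [7];  Q = [1, 2] / [3] / [4]
  Insert 1 (step 5): P = [1, 6] / [2] / [4] / [7];  Q = [1, 2] / [3] / [4] / [5]
  Insert 3 (step 6): P = [1, 3] / [2, 6] / [4] / [7];  Q = [1, 2] / [3, 6] / [4] / [5]
  Insert 5 (step 7): P = [1, 3, 5] / [2, 6] / [4] / [7];  Q = [1, 2, 7] / [3, 6] / [4] / [5]
Final shape: (3, 2, 1, 1).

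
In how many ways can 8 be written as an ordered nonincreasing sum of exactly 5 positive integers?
p(8, 5 parts) = 3

Partitions of n into exactly k parts ↔ partitions of n − k into at most k parts (subtract 1 from each part). For n = 8, k = 5, the partitions are: 4+1+1+1+1, 3+2+1+1+1, 2+2+2+1+1. Count = 3.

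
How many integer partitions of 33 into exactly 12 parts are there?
p(33, 12 parts) = 725

Partitions of n into exactly k parts are in bijection with partitions of n − k into at most k parts (subtract 1 from each part). So p(33, exactly 12) = p(21, parts ≤ 12). Computing via the recurrence p(m, j) = p(m, j−1) + p(m−j, j) gives 725.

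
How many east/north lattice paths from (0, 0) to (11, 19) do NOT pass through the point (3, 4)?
Number of paths = 37466310

Total paths from (0, 0) to (11, 19): C(30, 11) = 54627300. Paths through (3, 4): (paths (0, 0) → (3, 4)) × (paths (3, 4) → (11, 19)) = C(7, 3) · C(23, 8) = 35 · 490314 = 17160990. Avoidance count = 54627300 − 17160990 = 37466310.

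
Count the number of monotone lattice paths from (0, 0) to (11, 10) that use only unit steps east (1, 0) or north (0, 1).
Number of paths = 352716

A monotone lattice path from (0, 0) to (11, 10) consists of 11 east steps and 10 north steps in some order, so it is determined by which 11 of the 21 steps are east. The count is C(21, 11) = 352716.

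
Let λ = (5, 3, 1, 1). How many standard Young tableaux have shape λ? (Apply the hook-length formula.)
# SYT of shape (5, 3, 1, 1) = 567

Hook-length formula: f^λ = n! / Π hook(c), product over all cells c of the Young diagram. For λ = (5, 3, 1, 1), n = 10 boxes. Hook lengths by row (left-to-right, top-to-bottom): [8, 5, 4, 2, 1]; [5, 2, 1]; [2]; [1]. Product of hooks = 6400. So f^λ = 10! / 6400 = 3628800 / 6400 = 567.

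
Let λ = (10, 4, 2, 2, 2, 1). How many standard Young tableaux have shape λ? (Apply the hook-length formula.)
# SYT of shape (10, 4, 2, 2, 2, 1) = 146241480

Hook-length formula: f^λ = n! / Π hook(c), product over all cells c of the Young diagram. For λ = (10, 4, 2, 2, 2, 1), n = 21 boxes. Hook lengths by row (left-to-right, top-to-bottom): [15, 13, 9, 8, 6, 5, 4, 3, 2, 1]; [8, 6, 2, 1]; [5, 3]; [4, 2]; [3, 1]; [1]. Product of hooks = 349360128000. So f^λ = 21! / 349360128000 = 51090942171709440000 / 349360128000 = 146241480.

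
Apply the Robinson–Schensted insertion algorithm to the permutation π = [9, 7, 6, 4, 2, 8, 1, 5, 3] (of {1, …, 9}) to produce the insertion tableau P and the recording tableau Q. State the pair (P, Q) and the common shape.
P = [1, 3] / [2, 5] / [4, 8] / [6] / [7] / [9];  Q = [1, 6] / [2, 8] / [3, 9] / [4] / [5] / [7];  common shape = (2, 2, 2, 1, 1, 1)

Row-insert the values π_1, π_2, … into P one at a time, bumping the leftmost entry strictly greater than the inserted value down to the next row. The recording tableau Q records, in position (i, j), the step at which that cell was added to P.
  Insert 9 (step 1): P = [9];  Q = [1]
  Insert 7 (step 2): P = [7] / [9];  Q = [1] / [2]
  Insert 6 (step 3): P = [6] / [7] / [9];  Q = [1] / [2] / [3]
  Insert 4 (step 4): P = [4] / [6] / [7] / [9];  Q = [1] / [2] / [3] / [4]
  Insert 2 (step 5): P = [2] / [4] / [6] / [7] / [9];  Q = [1] / [2] / [3] / [4] / [5]
  Insert 8 (step 6): P = [2, 8] / [4] / [6] / [7] / [9];  Q = [1, 6] / [2] / [3] / [4] / [5]
  Insert 1 (step 7): P = [1, 8] / [2] / [4] / [6] / [7] / [9];  Q = [1, 6] / [2] / [3] / [4] / [5] / [7]
  Insert 5 (step 8): P = [1, 5] / [2, 8] / [4] / [6] / [7] / [9];  Q = [1, 6] / [2, 8] / [3] / [4] / [5] / [7]
  Insert 3 (step 9): P = [1, 3] / [2, 5] / [4, 8] / [6] / [7] / [9];  Q = [1, 6] / [2, 8] / [3, 9] / [4] / [5] / [7]
Final shape: (2, 2, 2, 1, 1, 1).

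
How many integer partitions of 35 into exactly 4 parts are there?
p(35, 4 parts) = 321

Partitions of n into exactly k parts are in bijection with partitions of n − k into at most k parts (subtract 1 from each part). So p(35, exactly 4) = p(31, parts ≤ 4). Computing via the recurrence p(m, j) = p(m, j−1) + p(m−j, j) gives 321.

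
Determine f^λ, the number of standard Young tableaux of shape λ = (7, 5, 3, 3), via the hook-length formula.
# SYT of shape (7, 5, 3, 3) = 3675672

Hook-length formula: f^λ = n! / Π hook(c), product over all cells c of the Young diagram. For λ = (7, 5, 3, 3), n = 18 boxes. Hook lengths by row (left-to-right, top-to-bottom): [10, 9, 8, 5, 4, 2, 1]; [7, 6, 5, 2, 1]; [4, 3, 2]; [3, 2, 1]. Product of hooks = 1741824000. So f^λ = 18! / 1741824000 = 6402373705728000 / 1741824000 = 3675672.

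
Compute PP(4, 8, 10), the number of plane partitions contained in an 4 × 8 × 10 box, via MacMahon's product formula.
PP(4, 8, 10) = 1268665346776464

Evaluate the triple product over i = 1..4, j = 1..8, k = 1..10. The factors are (2/1) · (3/2) · (4/3) · (5/4) · (6/5) · (7/6) · (8/7) · (9/8) · … (320 factors total). The numerators and denominators telescope so the product is an integer; carrying out the multiplication exactly gives PP(4, 8, 10) = 1268665346776464.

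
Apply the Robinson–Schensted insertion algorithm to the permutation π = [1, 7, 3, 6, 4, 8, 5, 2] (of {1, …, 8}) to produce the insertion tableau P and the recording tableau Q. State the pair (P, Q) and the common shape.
P = [1, 2, 4, 5] / [3, 8] / [6] / [7];  Q = [1, 2, 4, 6] / [3, 7] / [5] / [8];  common shape = (4, 2, 1, 1)

Row-insert the values π_1, π_2, … into P one at a time, bumping the leftmost entry strictly greater than the inserted value down to the next row. The recording tableau Q records, in position (i, j), the step at which that cell was added to P.
  Insert 1 (step 1): P = [1];  Q = [1]
  Insert 7 (step 2): P = [1, 7];  Q = [1, 2]
  Insert 3 (step 3): P = [1, 3] / [7];  Q = [1, 2] / [3]
  Insert 6 (step 4): P = [1, 3, 6] / [7];  Q = [1, 2, 4] / [3]
  Insert 4 (step 5): P = [1, 3, 4] / [6] / [7];  Q = [1, 2, 4] / [3] / [5]
  Insert 8 (step 6): P = [1, 3, 4, 8] / [6] / [7];  Q = [1, 2, 4, 6] / [3] / [5]
  Insert 5 (step 7): P = [1, 3, 4, 5] / [6, 8] / [7];  Q = [1, 2, 4, 6] / [3, 7] / [5]
  Insert 2 (step 8): P = [1, 2, 4, 5] / [3, 8] / [6] / [7];  Q = [1, 2, 4, 6] / [3, 7] / [5] / [8]
Final shape: (4, 2, 1, 1).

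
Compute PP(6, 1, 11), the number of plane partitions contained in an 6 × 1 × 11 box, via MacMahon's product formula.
PP(6, 1, 11) = 12376

Evaluate the triple product over i = 1..6, j = 1..1, k = 1..11. The factors are (2/1) · (3/2) · (4/3) · (5/4) · (6/5) · (7/6) · (8/7) · (9/8) · … (66 factors total). The numerators and denominators telescope so the product is an integer; carrying out the multiplication exactly gives PP(6, 1, 11) = 12376.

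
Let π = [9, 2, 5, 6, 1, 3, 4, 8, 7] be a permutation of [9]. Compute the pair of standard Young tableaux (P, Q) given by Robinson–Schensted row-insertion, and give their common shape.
P = [1, 3, 4, 7] / [2, 5, 6, 8] / [9];  Q = [1, 3, 4, 8] / [2, 6, 7, 9] / [5];  common shape = (4, 4, 1)

Row-insert the values π_1, π_2, … into P one at a time, bumping the leftmost entry strictly greater than the inserted value down to the next row. The recording tableau Q records, in position (i, j), the step at which that cell was added to P.
  Insert 9 (step 1): P = [9];  Q = [1]
  Insert 2 (step 2): P = [2] / [9];  Q = [1] / [2]
  Insert 5 (step 3): P = [2, 5] / [9];  Q = [1, 3] / [2]
  Insert 6 (step 4): P = [2, 5, 6] / [9];  Q = [1, 3, 4] / [2]
  Insert 1 (step 5): P = [1, 5, 6] / [2] / [9];  Q = [1, 3, 4] / [2] / [5]
  Insert 3 (step 6): P = [1, 3, 6] / [2, 5] / [9];  Q = [1, 3, 4] / [2, 6] / [5]
  Insert 4 (step 7): P = [1, 3, 4] / [2, 5, 6] / [9];  Q = [1, 3, 4] / [2, 6, 7] / [5]
  Insert 8 (step 8): P = [1, 3, 4, 8] / [2, 5, 6] / [9];  Q = [1, 3, 4, 8] / [2, 6, 7] / [5]
  Insert 7 (step 9): P = [1, 3, 4, 7] / [2, 5, 6, 8] / [9];  Q = [1, 3, 4, 8] / [2, 6, 7, 9] / [5]
Final shape: (4, 4, 1).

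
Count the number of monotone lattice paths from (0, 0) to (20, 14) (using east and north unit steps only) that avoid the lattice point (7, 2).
Number of paths = 1204764840

Total paths from (0, 0) to (20, 14): C(34, 20) = 1391975640. Paths through (7, 2): (paths (0, 0) → (7, 2)) × (paths (7, 2) → (20, 14)) = C(9, 7) · C(25, 13) = 36 · 5200300 = 187210800. Avoidance count = 1391975640 − 187210800 = 1204764840.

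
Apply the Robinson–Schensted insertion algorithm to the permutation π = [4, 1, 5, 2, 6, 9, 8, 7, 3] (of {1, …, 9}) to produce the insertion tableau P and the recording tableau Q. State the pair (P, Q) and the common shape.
P = [1, 2, 3, 7] / [4, 5, 6] / [8] / [9];  Q = [1, 3, 5, 6] / [2, 4, 7] / [8] / [9];  common shape = (4, 3, 1, 1)

Row-insert the values π_1, π_2, … into P one at a time, bumping the leftmost entry strictly greater than the inserted value down to the next row. The recording tableau Q records, in position (i, j), the step at which that cell was added to P.
  Insert 4 (step 1): P = [4];  Q = [1]
  Insert 1 (step 2): P = [1] / [4];  Q = [1] / [2]
  Insert 5 (step 3): P = [1, 5] / [4];  Q = [1, 3] / [2]
  Insert 2 (step 4): P = [1, 2] / [4, 5];  Q = [1, 3] / [2, 4]
  Insert 6 (step 5): P = [1, 2, 6] / [4, 5];  Q = [1, 3, 5] / [2, 4]
  Insert 9 (step 6): P = [1, 2, 6, 9] / [4, 5];  Q = [1, 3, 5, 6] / [2, 4]
  Insert 8 (step 7): P = [1, 2, 6, 8] / [4, 5, 9];  Q = [1, 3, 5, 6] / [2, 4, 7]
  Insert 7 (step 8): P = [1, 2, 6, 7] / [4, 5, 8] / [9];  Q = [1, 3, 5, 6] / [2, 4, 7] / [8]
  Insert 3 (step 9): P = [1, 2, 3, 7] / [4, 5, 6] / [8] / [9];  Q = [1, 3, 5, 6] / [2, 4, 7] / [8] / [9]
Final shape: (4, 3, 1, 1).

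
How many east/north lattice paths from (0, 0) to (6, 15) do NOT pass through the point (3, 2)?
Number of paths = 48664

Total paths from (0, 0) to (6, 15): C(21, 6) = 54264. Paths through (3, 2): (paths (0, 0) → (3, 2)) × (paths (3, 2) → (6, 15)) = C(5, 3) · C(16, 3) = 10 · 560 = 5600. Avoidance count = 54264 − 5600 = 48664.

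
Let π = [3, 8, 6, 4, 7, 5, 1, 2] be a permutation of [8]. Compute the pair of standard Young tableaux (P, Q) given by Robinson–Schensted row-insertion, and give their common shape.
P = [1, 2, 5] / [3, 4] / [6, 7] / [8];  Q = [1, 2, 5] / [3, 6] / [4, 8] / [7];  common shape = (3, 2, 2, 1)

Row-insert the values π_1, π_2, … into P one at a time, bumping the leftmost entry strictly greater than the inserted value down to the next row. The recording tableau Q records, in position (i, j), the step at which that cell was added to P.
  Insert 3 (step 1): P = [3];  Q = [1]
  Insert 8 (step 2): P = [3, 8];  Q = [1, 2]
  Insert 6 (step 3): P = [3, 6] / [8];  Q = [1, 2] / [3]
  Insert 4 (step 4): P = [3, 4] / [6] / [8];  Q = [1, 2] / [3] / [4]
  Insert 7 (step 5): P = [3, 4, 7] / [6] / [8];  Q = [1, 2, 5] / [3] / [4]
  Insert 5 (step 6): P = [3, 4, 5] / [6, 7] / [8];  Q = [1, 2, 5] / [3, 6] / [4]
  Insert 1 (step 7): P = [1, 4, 5] / [3, 7] / [6] / [8];  Q = [1, 2, 5] / [3, 6] / [4] / [7]
  Insert 2 (step 8): P = [1, 2, 5] / [3, 4] / [6, 7] / [8];  Q = [1, 2, 5] / [3, 6] / [4, 8] / [7]
Final shape: (3, 2, 2, 1).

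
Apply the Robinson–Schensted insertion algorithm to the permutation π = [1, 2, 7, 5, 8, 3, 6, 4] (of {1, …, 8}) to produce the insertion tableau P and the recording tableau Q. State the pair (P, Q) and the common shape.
P = [1, 2, 3, 4] / [5, 6] / [7, 8];  Q = [1, 2, 3, 5] / [4, 7] / [6, 8];  common shape = (4, 2, 2)

Row-insert the values π_1, π_2, … into P one at a time, bumping the leftmost entry strictly greater than the inserted value down to the next row. The recording tableau Q records, in position (i, j), the step at which that cell was added to P.
  Insert 1 (step 1): P = [1];  Q = [1]
  Insert 2 (step 2): P = [1, 2];  Q = [1, 2]
  Insert 7 (step 3): P = [1, 2, 7];  Q = [1, 2, 3]
  Insert 5 (step 4): P = [1, 2, 5] / [7];  Q = [1, 2, 3] / [4]
  Insert 8 (step 5): P = [1, 2, 5, 8] / [7];  Q = [1, 2, 3, 5] / [4]
  Insert 3 (step 6): P = [1, 2, 3, 8] / [5] / [7];  Q = [1, 2, 3, 5] / [4] / [6]
  Insert 6 (step 7): P = [1, 2, 3, 6] / [5, 8] / [7];  Q = [1, 2, 3, 5] / [4, 7] / [6]
  Insert 4 (step 8): P = [1, 2, 3, 4] / [5, 6] / [7, 8];  Q = [1, 2, 3, 5] / [4, 7] / [6, 8]
Final shape: (4, 2, 2).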